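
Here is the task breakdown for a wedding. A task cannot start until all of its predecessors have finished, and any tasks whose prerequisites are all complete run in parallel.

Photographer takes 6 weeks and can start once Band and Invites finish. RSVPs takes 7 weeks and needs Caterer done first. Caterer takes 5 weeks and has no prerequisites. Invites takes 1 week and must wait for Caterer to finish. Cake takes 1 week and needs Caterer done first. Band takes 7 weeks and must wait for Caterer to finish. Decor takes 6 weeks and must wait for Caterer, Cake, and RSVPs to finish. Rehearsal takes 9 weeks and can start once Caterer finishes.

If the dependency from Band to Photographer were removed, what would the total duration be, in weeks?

Before: longest chain Caterer→RSVPs→Decor = 5+7+6 = 18, finish 18.
Without Band→Photographer, Photographer's earliest start moves from 12 to 6.
New critical path: Caterer→RSVPs→Decor = 5+7+6 = 18 ⇒ 18 weeks.

18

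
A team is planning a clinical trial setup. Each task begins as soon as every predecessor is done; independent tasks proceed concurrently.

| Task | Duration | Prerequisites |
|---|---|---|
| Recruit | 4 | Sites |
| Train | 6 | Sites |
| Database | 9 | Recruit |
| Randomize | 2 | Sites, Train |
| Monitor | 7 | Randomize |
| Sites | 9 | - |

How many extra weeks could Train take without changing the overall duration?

The longest chain is Sites→Train→Randomize→Monitor = 9+6+2+7 = 24; overall finish 24 weeks.
Train finishes as early as 15 and must finish by 15.
Float = 24 − 24 = 0.

0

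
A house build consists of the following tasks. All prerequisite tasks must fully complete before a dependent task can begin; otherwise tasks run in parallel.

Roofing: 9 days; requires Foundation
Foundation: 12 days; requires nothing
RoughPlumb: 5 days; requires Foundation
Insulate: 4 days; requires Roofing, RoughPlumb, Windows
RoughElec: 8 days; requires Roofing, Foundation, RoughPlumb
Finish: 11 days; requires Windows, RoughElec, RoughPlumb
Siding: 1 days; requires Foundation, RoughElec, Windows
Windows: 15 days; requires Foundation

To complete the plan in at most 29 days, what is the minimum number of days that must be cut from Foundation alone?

11

Current finish: 40 days; target: 29.
Foundation is on every critical path, so each day cut from Foundation cuts the finish by one (this holds down to a finish of 29).
Need 40 − 29 = 11 days off Foundation → Foundation becomes 1 day, finish becomes 29.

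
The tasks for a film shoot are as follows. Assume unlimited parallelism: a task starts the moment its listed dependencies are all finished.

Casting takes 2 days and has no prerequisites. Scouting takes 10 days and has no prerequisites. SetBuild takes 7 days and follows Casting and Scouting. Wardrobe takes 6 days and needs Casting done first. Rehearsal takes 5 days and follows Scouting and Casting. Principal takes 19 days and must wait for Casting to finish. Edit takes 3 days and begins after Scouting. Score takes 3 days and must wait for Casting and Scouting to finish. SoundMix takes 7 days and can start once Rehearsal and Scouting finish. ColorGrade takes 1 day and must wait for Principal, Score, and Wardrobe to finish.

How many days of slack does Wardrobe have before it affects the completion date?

13

The longest chain is Casting→Principal→ColorGrade = 2+19+1 = 22; overall finish 22 days.
Longest path through Wardrobe: 9 days (earliest finish 8, latest finish 21).
Float = 22 − 9 = 13.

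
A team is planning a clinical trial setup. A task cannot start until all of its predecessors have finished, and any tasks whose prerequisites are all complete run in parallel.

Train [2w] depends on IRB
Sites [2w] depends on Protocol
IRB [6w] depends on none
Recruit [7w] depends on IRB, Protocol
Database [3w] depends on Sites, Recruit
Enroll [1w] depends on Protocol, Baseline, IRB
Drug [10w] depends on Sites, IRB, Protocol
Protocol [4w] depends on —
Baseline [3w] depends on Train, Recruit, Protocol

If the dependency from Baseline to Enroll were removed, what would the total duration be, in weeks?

Original critical path: IRB→Recruit→Baseline→Enroll = 6+7+3+1 = 17 ⇒ 17 weeks.
Without Baseline→Enroll, Enroll's earliest start moves from 16 to 6.
New critical path: Protocol→Sites→Drug = 4+2+10 = 16 ⇒ 16 weeks.

16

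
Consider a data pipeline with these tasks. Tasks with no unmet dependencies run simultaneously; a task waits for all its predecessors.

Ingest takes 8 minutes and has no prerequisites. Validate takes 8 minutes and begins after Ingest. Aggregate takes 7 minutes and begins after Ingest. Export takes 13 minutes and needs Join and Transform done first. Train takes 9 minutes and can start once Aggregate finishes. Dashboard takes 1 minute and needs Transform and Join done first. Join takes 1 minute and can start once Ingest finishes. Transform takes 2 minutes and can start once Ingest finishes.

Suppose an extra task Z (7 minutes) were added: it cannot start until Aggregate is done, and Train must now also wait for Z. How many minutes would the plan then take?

31

Originally the plan takes 24 minutes.
With Z inserted, Train now waits for max(Aggregate, Z).
New critical path: Ingest→Aggregate→Z→Train = 8+7+7+9 = 31 ⇒ 31 minutes.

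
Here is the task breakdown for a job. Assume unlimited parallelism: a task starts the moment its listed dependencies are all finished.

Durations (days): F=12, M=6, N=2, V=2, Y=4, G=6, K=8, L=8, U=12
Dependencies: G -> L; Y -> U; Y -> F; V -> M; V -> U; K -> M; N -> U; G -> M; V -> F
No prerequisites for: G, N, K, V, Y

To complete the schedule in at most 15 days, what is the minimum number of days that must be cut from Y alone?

Current finish: 16 days; target: 15.
Y is on every critical path, so each day cut from Y cuts the finish by one (this holds down to a finish of 14).
Need 16 − 15 = 1 day off Y → Y becomes 3 days, finish becomes 15.

1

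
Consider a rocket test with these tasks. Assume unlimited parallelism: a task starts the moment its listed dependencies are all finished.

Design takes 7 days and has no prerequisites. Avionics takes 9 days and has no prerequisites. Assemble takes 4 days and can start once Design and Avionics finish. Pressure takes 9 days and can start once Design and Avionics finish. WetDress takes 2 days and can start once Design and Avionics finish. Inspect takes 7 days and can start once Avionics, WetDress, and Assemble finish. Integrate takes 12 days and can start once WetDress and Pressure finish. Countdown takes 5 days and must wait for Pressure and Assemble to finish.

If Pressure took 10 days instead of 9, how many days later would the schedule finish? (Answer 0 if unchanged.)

The binding path is Avionics→Pressure→Integrate = 9+9+12 = 30; finish at 30 days.
Pressure is on the critical path; changing it to 10 makes that path 31 days.
No other chain overtakes it, so the finish is 31 days.
Change in finish: 31 − 30 = +1 days.

1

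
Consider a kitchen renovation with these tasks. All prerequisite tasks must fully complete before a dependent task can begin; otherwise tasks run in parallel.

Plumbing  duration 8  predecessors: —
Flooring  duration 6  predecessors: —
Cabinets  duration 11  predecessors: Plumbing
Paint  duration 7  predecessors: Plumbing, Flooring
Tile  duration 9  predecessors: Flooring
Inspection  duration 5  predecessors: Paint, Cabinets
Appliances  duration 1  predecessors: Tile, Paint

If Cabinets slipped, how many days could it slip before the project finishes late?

0

Critical path: Plumbing→Cabinets→Inspection = 8+11+5 = 24, so the finish is 24 days.
Longest path through Cabinets: 24 days (earliest finish 19, latest finish 19).
Float = 24 − 24 = 0.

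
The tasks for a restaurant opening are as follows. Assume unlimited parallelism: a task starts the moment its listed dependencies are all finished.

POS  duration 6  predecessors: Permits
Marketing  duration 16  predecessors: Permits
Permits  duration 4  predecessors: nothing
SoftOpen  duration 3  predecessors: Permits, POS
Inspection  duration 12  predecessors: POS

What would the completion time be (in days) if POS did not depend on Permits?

20

With the dependency in place, Permits→POS→Inspection = 4+6+12 = 22 sets the finish at 22 days.
Without Permits→POS, POS's earliest start moves from 4 to 0.
After: Permits→Marketing = 4+16 = 20 → 20 days.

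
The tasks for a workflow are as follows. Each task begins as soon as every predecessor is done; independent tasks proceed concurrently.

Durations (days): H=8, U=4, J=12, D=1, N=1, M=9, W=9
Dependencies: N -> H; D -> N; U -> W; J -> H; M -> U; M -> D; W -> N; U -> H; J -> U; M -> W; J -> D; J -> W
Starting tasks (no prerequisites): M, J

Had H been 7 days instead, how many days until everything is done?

The binding path is J→U→W→N→H = 12+4+9+1+8 = 34; finish at 34 days.
H is on the critical path; changing it to 7 makes that path 33 days.
No other chain overtakes it, so the finish is 33 days.

33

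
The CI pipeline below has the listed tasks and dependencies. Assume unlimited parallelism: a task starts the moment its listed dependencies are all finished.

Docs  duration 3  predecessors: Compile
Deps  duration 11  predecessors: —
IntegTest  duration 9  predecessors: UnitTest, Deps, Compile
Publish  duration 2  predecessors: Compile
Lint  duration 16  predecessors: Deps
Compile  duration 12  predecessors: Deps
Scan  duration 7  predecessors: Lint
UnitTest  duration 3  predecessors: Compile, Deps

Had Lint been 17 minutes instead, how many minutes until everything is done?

Baseline: Deps→Compile→UnitTest→IntegTest = 11+12+3+9 = 35 → 35 minutes.
Lint is off the critical path — its longest chain is 34 minutes, giving 1 of slack.
The critical path is still Deps→Compile→UnitTest→IntegTest; finish is now 35 minutes.

35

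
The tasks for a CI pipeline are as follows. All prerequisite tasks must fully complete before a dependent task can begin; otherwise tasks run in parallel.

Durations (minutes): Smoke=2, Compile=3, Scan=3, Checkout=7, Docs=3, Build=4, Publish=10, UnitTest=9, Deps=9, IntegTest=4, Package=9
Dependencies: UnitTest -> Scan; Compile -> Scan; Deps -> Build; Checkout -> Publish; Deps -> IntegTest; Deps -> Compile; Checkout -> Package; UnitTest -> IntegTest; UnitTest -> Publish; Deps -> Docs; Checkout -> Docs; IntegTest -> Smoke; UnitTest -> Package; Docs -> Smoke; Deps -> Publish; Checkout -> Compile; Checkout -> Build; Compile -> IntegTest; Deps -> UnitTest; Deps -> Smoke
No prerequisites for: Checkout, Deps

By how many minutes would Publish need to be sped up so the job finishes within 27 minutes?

1

Current finish: 28 minutes; target: 27.
Publish is on every critical path, so each minute cut from Publish cuts the finish by one (this holds down to a finish of 27).
Need 28 − 27 = 1 minute off Publish → Publish becomes 9 minutes, finish becomes 27.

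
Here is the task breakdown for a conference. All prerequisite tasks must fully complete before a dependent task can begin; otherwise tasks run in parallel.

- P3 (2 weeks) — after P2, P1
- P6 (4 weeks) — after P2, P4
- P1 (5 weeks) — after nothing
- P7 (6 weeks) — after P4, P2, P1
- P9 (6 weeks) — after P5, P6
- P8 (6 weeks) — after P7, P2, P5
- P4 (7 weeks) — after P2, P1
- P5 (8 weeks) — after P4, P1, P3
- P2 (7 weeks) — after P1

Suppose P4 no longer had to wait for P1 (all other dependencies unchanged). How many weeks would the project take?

33

Before: longest chain P1→P2→P4→P5→P8 = 5+7+7+8+6 = 33, finish 33.
Dropping P1→P4 doesn't change P4's earliest start (12); another predecessor still binds.
After: P1→P2→P4→P5→P8 = 5+7+7+8+6 = 33 → 33 weeks.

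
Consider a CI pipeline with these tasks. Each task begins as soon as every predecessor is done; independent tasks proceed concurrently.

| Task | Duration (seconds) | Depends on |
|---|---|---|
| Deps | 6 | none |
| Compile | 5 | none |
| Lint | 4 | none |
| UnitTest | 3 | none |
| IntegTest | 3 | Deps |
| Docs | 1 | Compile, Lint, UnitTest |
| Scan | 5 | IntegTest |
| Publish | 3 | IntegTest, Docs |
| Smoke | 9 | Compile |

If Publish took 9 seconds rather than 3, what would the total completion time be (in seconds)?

18

Critical path before the change: Deps→IntegTest→Scan = 6+3+5 = 14 giving 14 seconds.
Publish is off the critical path — its longest chain is 12 seconds, giving 2 of slack.
The binding chain switches to Deps→IntegTest→Publish = 6+3+9 = 18; finish 18 seconds.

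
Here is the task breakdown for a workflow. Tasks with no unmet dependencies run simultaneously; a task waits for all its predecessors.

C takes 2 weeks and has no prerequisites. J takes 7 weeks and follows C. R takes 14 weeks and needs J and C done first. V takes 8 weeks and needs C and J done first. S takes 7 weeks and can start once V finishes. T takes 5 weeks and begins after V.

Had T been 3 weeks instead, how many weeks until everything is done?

24

Critical path before the change: C→J→V→S = 2+7+8+7 = 24 giving 24 weeks.
T is off the critical path — its longest chain is 22 weeks, giving 2 of slack.
The critical path is still C→J→V→S; finish is now 24 weeks.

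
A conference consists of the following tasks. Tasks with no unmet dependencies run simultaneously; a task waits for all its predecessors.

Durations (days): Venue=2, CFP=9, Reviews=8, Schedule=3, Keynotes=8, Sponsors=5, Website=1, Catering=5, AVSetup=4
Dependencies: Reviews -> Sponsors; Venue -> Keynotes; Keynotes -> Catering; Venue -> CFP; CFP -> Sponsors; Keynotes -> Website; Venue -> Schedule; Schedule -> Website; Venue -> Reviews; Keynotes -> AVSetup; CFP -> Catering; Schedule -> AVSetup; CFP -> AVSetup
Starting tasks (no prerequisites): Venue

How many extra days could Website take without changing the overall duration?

5

Venue→CFP→Sponsors = 2+9+5 = 16 sets the makespan at 16 days.
Longest path through Website: 11 days (earliest finish 11, latest finish 16).
So Website can slip 16 − 11 = 5 days.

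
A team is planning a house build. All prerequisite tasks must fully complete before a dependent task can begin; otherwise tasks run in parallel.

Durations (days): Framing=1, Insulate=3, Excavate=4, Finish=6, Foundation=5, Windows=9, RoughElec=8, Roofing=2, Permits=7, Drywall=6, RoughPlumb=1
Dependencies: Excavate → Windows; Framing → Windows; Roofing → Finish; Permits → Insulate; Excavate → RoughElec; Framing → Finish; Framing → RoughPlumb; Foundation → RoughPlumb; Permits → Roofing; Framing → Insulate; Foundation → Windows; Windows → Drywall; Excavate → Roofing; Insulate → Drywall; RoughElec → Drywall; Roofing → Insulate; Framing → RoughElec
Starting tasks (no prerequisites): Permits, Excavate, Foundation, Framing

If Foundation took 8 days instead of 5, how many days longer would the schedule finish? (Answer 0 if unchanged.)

3

Critical path before the change: Foundation→Windows→Drywall = 5+9+6 = 20 giving 20 days.
Foundation lies on that path, so at 8 days the path becomes 23 days.
The critical path is still Foundation→Windows→Drywall; finish is now 23 days.
Change in finish: 23 − 20 = +3 days.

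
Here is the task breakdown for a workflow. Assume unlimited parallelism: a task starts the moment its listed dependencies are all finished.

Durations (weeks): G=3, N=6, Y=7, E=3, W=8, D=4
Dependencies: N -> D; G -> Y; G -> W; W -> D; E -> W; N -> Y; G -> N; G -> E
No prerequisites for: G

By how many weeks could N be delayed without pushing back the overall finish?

2

G→E→W→D = 3+3+8+4 = 18 sets the makespan at 18 weeks.
N finishes as early as 9 and must finish by 11.
Slack of N = 5 − 3 = 2 weeks.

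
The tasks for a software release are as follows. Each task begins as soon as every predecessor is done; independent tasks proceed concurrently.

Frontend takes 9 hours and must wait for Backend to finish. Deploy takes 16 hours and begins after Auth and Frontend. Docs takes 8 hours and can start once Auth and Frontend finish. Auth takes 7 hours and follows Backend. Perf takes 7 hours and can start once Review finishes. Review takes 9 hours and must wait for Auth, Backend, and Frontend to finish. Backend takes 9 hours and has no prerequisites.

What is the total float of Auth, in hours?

The longest chain is Backend→Frontend→Review→Perf = 9+9+9+7 = 34; overall finish 34 hours.
The longest chain containing Auth totals 32 hours.
So Auth can slip 18 − 16 = 2 hours.

2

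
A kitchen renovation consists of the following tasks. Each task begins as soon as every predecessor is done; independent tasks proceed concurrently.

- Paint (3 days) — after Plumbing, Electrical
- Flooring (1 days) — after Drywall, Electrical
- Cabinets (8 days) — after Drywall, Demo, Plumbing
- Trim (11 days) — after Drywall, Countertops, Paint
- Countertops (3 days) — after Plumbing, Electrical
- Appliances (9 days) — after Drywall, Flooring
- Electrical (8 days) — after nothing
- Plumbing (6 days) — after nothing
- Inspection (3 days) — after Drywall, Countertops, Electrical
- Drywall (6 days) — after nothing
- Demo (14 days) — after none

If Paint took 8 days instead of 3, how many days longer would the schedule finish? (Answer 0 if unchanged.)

5

Critical path before the change: Electrical→Paint→Trim = 8+3+11 = 22 giving 22 days.
Paint is on the critical path; changing it to 8 makes that path 27 days.
No other chain overtakes it, so the finish is 27 days.
Change in finish: 27 − 22 = +5 days.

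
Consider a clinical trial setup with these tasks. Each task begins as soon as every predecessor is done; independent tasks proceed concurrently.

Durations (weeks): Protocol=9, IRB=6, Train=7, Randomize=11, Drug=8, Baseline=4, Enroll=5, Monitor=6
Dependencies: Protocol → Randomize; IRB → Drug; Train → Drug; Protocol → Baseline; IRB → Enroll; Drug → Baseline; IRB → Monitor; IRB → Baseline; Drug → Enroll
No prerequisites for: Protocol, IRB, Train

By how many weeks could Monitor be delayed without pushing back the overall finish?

Protocol→Randomize = 9+11 = 20 sets the makespan at 20 weeks.
Monitor finishes as early as 12 and must finish by 20.
Float = 20 − 12 = 8.

8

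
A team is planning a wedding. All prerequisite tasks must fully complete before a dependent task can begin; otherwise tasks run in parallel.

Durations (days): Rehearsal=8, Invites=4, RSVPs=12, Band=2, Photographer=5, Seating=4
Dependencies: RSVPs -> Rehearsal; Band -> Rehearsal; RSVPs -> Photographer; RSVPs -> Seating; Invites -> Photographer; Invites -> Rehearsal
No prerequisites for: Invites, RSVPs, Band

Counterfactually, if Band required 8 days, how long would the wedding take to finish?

20

Baseline: RSVPs→Rehearsal = 12+8 = 20 → 20 days.
The longest path through Band is only 10 days, so Band has float 10.
The critical path is still RSVPs→Rehearsal; finish is now 20 days.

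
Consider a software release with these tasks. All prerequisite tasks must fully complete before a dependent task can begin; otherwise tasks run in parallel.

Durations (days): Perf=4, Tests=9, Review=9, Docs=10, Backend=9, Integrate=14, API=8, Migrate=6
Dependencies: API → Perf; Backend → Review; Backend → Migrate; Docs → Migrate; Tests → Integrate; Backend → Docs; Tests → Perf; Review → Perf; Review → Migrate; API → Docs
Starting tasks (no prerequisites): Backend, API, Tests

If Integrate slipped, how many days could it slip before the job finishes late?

2

The longest chain is Backend→Docs→Migrate = 9+10+6 = 25; overall finish 25 days.
Longest path through Integrate: 23 days (earliest finish 23, latest finish 25).
Float = 25 − 23 = 2.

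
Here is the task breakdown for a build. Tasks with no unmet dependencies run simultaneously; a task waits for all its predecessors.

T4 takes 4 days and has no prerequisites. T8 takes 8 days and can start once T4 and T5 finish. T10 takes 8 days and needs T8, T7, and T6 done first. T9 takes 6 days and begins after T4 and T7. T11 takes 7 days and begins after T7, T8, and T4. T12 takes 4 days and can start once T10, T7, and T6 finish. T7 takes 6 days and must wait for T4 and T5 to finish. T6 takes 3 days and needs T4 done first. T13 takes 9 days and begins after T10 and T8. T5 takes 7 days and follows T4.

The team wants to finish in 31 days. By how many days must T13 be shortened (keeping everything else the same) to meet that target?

5

Current finish: 36 days; target: 31.
T13 is on every critical path, so each day cut from T13 cuts the finish by one (this holds down to a finish of 31).
Need 36 − 31 = 5 days off T13 → T13 becomes 4 days, finish becomes 31.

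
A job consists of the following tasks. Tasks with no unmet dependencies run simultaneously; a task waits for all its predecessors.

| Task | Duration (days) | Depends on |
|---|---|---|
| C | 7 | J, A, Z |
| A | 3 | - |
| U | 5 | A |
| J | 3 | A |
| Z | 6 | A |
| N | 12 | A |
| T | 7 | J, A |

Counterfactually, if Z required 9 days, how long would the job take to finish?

19

As given, the longest chain is A→Z→C = 3+6+7 = 16, so the finish is 16 days.
Z is on the critical path; changing it to 9 makes that path 19 days.
That remains the longest chain; total 19 days.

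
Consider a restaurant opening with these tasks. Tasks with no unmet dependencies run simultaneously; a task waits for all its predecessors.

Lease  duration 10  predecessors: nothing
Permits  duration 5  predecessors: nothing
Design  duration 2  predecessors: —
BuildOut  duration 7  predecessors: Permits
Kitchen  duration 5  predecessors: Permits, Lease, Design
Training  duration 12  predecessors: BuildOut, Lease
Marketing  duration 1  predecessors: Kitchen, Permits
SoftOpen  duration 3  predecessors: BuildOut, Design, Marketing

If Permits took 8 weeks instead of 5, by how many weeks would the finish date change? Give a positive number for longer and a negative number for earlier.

3

Critical path before the change: Permits→BuildOut→Training = 5+7+12 = 24 giving 24 weeks.
Permits lies on that path, so at 8 weeks the path becomes 27 weeks.
That remains the longest chain; total 27 weeks.
Change in finish: 27 − 24 = +3 weeks.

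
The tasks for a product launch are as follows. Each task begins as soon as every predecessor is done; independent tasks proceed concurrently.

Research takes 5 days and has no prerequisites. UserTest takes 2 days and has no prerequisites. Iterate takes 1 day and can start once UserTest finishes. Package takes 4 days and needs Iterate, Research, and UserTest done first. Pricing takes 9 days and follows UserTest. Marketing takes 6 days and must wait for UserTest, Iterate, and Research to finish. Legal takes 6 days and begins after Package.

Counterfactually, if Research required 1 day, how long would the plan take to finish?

13

The binding path is Research→Package→Legal = 5+4+6 = 15; finish at 15 days.
Research lies on that path, so at 1 day the path becomes 11 days.
New critical path: UserTest→Iterate→Package→Legal = 2+1+4+6 = 13 ⇒ 13 days.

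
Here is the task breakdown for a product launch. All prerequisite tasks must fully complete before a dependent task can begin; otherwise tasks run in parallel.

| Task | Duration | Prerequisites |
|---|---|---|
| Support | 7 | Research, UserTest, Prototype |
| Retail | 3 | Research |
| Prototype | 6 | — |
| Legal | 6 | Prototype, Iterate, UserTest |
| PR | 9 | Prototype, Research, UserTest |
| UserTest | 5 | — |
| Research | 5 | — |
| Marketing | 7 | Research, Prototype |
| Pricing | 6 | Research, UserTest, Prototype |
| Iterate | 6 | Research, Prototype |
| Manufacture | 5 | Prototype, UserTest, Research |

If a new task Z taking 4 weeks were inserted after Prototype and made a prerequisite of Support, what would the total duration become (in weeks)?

18

Originally the project takes 18 weeks.
With Z inserted, Support now waits for max(Research, UserTest, Prototype, Z).
New critical path: Prototype→Iterate→Legal = 6+6+6 = 18 ⇒ 18 weeks.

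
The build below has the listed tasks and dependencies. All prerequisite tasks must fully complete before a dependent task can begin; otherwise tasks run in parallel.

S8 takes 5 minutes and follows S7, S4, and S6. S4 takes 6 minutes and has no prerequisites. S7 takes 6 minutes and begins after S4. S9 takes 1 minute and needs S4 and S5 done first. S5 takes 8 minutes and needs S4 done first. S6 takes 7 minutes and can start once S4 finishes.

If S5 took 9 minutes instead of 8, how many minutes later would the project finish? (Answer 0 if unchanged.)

0

As given, the longest chain is S4→S6→S8 = 6+7+5 = 18, so the finish is 18 minutes.
S5 is off the critical path — its longest chain is 15 minutes, giving 3 of slack.
The critical path is still S4→S6→S8; finish is now 18 minutes.
Change in finish: 18 − 18 = +0 minutes.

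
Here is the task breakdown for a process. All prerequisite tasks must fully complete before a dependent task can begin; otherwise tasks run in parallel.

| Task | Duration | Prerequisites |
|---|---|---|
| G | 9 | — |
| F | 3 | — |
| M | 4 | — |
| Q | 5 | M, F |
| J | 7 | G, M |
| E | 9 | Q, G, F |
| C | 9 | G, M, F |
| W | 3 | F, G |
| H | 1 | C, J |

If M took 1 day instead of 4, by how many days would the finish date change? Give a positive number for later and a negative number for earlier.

0

As given, the longest chain is G→C→H = 9+9+1 = 19, so the finish is 19 days.
M is off the critical path — its longest chain is 18 days, giving 1 of slack.
That remains the longest chain; total 19 days.
Change in finish: 19 − 19 = +0 days.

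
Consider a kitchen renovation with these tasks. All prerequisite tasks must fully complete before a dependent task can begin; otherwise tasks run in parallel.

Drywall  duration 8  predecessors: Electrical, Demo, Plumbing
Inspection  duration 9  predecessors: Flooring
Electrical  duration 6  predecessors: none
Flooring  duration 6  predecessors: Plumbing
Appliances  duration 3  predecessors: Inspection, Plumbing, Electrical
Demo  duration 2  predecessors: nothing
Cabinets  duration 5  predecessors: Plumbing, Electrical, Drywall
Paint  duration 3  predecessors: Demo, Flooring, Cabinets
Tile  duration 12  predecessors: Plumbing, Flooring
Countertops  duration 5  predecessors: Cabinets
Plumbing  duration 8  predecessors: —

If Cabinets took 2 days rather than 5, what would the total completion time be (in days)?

The binding path is Plumbing→Drywall→Cabinets→Countertops = 8+8+5+5 = 26; finish at 26 days.
Since Cabinets is critical, the -3 change carries straight to that chain (now 23 days).
New critical path: Plumbing→Flooring→Tile = 8+6+12 = 26 ⇒ 26 days.

26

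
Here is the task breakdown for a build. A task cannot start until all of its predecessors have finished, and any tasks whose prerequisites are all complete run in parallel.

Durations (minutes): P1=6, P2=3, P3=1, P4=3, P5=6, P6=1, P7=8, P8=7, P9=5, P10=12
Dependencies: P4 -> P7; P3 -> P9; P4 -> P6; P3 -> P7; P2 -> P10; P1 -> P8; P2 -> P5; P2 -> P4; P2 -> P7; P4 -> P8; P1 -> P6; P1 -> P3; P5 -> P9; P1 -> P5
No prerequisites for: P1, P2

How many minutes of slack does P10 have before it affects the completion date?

2

P1→P5→P9 = 6+6+5 = 17 sets the makespan at 17 minutes.
P10 finishes as early as 15 and must finish by 17.
Slack of P10 = 5 − 3 = 2 minutes.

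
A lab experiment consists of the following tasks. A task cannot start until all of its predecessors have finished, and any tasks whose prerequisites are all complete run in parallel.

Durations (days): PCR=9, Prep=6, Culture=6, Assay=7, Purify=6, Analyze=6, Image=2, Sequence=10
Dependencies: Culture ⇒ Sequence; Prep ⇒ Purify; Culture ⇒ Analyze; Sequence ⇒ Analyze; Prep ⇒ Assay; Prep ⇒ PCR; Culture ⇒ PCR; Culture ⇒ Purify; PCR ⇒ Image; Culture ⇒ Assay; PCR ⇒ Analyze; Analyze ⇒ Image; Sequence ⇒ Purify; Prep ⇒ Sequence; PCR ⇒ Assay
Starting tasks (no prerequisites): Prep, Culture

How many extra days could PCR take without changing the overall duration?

1

Critical path: Prep→Sequence→Analyze→Image = 6+10+6+2 = 24, so the finish is 24 days.
Longest path through PCR: 23 days (earliest finish 15, latest finish 16).
Float = 24 − 23 = 1.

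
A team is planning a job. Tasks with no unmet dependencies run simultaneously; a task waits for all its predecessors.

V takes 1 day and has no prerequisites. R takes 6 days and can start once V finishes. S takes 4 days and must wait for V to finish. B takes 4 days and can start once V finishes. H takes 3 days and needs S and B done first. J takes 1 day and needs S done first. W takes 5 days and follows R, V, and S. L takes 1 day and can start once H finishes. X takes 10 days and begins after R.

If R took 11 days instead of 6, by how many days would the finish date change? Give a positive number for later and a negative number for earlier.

5

The binding path is V→R→X = 1+6+10 = 17; finish at 17 days.
R is on the critical path; changing it to 11 makes that path 22 days.
No other chain overtakes it, so the finish is 22 days.
Change in finish: 22 − 17 = +5 days.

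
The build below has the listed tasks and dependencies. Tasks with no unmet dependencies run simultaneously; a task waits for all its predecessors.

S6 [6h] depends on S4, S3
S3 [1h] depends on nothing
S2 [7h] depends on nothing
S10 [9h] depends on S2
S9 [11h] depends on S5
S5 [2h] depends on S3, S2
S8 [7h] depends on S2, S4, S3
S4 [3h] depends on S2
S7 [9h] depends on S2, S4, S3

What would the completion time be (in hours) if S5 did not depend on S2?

Original critical path: S2→S5→S9 = 7+2+11 = 20 ⇒ 20 hours.
Without S2→S5, S5's earliest start moves from 7 to 1.
New critical path: S2→S4→S7 = 7+3+9 = 19 ⇒ 19 hours.

19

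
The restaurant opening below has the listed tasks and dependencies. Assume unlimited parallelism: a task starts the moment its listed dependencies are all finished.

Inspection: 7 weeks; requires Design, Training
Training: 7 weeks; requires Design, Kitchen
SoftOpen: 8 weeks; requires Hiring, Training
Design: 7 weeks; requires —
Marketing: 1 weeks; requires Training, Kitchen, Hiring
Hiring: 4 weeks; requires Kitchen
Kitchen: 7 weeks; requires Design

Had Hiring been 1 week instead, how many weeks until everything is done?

29

As given, the longest chain is Design→Kitchen→Training→SoftOpen = 7+7+7+8 = 29, so the finish is 29 weeks.
Hiring has 3 weeks of float (longest path through it is 26).
That remains the longest chain; total 29 weeks.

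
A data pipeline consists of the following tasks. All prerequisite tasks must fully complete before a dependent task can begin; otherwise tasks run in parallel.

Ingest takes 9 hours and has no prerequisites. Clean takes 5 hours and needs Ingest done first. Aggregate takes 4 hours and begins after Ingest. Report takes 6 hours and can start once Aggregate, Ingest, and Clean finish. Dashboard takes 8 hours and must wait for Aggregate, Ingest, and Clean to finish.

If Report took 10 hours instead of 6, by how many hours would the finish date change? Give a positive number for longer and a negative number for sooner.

2

As given, the longest chain is Ingest→Clean→Dashboard = 9+5+8 = 22, so the finish is 22 hours.
The longest path through Report is only 20 hours, so Report has float 2.
Now Ingest→Clean→Report = 9+5+10 = 24 is longest, so the finish becomes 24 hours.
Change in finish: 24 − 22 = +2 hours.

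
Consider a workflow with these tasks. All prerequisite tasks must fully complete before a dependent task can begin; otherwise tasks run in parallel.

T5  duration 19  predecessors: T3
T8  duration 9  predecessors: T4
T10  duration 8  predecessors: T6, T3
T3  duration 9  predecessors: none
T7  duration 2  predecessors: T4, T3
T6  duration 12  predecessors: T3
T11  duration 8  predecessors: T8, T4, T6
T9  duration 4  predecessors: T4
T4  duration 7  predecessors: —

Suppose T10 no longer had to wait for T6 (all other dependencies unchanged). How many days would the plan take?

29

Before: longest chain T3→T6→T10 = 9+12+8 = 29, finish 29.
Without T6→T10, T10's earliest start moves from 21 to 9.
New critical path: T3→T6→T11 = 9+12+8 = 29 ⇒ 29 days.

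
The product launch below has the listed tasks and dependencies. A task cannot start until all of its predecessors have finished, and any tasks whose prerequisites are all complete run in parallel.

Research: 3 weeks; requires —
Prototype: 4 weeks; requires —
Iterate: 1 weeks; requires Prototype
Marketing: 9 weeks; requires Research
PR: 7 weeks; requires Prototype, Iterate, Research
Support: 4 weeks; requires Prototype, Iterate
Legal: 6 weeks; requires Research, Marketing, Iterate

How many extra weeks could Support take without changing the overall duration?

9

Critical path: Research→Marketing→Legal = 3+9+6 = 18, so the finish is 18 weeks.
The longest chain containing Support totals 9 weeks.
So Support can slip 18 − 9 = 9 weeks.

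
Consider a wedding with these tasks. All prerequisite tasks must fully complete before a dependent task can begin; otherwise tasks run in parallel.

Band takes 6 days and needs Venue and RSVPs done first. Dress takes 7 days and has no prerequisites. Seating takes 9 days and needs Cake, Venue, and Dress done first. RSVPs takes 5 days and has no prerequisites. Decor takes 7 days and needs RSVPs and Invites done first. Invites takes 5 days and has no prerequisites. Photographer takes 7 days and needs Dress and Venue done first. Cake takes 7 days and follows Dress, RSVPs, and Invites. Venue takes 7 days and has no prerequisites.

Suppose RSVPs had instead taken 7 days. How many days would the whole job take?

23

The binding path is Dress→Cake→Seating = 7+7+9 = 23; finish at 23 days.
RSVPs has 2 days of float (longest path through it is 21).
Now RSVPs→Cake→Seating = 7+7+9 = 23 is longest, so the finish becomes 23 days.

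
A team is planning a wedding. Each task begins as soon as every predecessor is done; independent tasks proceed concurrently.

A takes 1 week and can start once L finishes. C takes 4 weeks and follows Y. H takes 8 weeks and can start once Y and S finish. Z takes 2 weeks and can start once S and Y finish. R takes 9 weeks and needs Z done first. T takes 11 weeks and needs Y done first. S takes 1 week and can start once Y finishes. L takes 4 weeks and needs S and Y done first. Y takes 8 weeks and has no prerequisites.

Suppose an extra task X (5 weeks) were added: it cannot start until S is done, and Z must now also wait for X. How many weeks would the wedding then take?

25

Originally the wedding takes 20 weeks.
With X inserted, Z now waits for max(S, Y, X).
New critical path: Y→S→X→Z→R = 8+1+5+2+9 = 25 ⇒ 25 weeks.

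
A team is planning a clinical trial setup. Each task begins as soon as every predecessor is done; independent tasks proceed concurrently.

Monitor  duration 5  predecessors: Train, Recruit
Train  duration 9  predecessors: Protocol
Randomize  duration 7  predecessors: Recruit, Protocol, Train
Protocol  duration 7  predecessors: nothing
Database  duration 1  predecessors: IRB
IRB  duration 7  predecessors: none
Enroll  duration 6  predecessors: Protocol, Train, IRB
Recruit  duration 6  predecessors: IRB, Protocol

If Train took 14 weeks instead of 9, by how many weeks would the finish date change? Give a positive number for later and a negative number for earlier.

5

Actual critical path: Protocol→Train→Randomize = 7+9+7 = 23 ⇒ 23 weeks.
Train is on the critical path; changing it to 14 makes that path 28 weeks.
No other chain overtakes it, so the finish is 28 weeks.
Change in finish: 28 − 23 = +5 weeks.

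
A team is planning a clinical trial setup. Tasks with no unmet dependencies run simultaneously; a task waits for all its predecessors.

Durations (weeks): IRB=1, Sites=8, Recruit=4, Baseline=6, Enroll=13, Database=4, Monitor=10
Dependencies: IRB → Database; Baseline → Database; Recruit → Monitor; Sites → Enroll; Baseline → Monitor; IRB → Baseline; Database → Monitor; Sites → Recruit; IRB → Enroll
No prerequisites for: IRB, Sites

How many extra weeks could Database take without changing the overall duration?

1

The longest chain is Sites→Recruit→Monitor = 8+4+10 = 22; overall finish 22 weeks.
Longest path through Database: 21 weeks (earliest finish 11, latest finish 12).
Slack of Database = 8 − 7 = 1 week.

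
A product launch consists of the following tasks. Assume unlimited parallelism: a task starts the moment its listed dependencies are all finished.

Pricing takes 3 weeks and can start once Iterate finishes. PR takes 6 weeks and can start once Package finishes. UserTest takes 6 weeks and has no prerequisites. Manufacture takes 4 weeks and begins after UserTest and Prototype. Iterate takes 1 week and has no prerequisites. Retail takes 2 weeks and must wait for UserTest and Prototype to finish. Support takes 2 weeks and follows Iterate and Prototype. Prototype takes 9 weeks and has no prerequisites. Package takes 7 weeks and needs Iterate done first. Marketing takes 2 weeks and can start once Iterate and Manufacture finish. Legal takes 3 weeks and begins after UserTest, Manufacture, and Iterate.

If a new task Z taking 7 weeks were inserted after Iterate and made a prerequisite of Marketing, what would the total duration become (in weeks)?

16

Originally the product launch takes 16 weeks.
With Z inserted, Marketing now waits for max(Iterate, Manufacture, Z).
New critical path: Prototype→Manufacture→Legal = 9+4+3 = 16 ⇒ 16 weeks.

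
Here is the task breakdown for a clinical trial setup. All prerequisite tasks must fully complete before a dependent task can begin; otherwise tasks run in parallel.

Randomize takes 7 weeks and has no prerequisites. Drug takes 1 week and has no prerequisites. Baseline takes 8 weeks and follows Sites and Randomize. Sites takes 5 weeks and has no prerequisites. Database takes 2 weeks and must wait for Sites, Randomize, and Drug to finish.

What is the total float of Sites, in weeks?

2

Critical path: Randomize→Baseline = 7+8 = 15, so the finish is 15 weeks.
Longest path through Sites: 13 weeks (earliest finish 5, latest finish 7).
So Sites can slip 7 − 5 = 2 weeks.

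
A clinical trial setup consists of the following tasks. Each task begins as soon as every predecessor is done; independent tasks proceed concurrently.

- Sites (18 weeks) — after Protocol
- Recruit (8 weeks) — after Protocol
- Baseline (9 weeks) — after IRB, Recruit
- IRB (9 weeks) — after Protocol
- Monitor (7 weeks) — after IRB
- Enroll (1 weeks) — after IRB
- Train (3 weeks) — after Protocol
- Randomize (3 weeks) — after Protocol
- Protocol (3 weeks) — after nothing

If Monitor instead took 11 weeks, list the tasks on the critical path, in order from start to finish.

Protocol, IRB, Monitor

Critical path before the change: Protocol→IRB→Baseline = 3+9+9 = 21 giving 21 weeks.
The longest path through Monitor is only 19 weeks, so Monitor has float 2.
Now Protocol→IRB→Monitor = 3+9+11 = 23 is longest, so the finish becomes 23 weeks.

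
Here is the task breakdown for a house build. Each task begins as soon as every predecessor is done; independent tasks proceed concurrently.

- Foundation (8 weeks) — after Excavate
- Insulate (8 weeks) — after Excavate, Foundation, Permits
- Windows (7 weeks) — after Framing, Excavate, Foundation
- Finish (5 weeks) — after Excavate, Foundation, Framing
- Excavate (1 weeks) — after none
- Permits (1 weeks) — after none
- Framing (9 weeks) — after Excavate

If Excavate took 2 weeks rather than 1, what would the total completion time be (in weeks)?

Critical path before the change: Excavate→Foundation→Insulate = 1+8+8 = 17 giving 17 weeks.
Excavate lies on that path, so at 2 weeks the path becomes 18 weeks.
The critical path is still Excavate→Foundation→Insulate; finish is now 18 weeks.

18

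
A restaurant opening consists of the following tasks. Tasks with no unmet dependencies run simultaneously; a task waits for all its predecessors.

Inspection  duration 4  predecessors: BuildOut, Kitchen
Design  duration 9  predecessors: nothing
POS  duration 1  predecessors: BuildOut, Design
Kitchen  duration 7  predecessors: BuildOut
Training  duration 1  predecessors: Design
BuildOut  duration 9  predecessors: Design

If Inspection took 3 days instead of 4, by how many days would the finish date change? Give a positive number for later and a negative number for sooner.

-1

The binding path is Design→BuildOut→Kitchen→Inspection = 9+9+7+4 = 29; finish at 29 days.
Inspection is on the critical path; changing it to 3 makes that path 28 days.
No other chain overtakes it, so the finish is 28 days.
Change in finish: 28 − 29 = -1 days.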